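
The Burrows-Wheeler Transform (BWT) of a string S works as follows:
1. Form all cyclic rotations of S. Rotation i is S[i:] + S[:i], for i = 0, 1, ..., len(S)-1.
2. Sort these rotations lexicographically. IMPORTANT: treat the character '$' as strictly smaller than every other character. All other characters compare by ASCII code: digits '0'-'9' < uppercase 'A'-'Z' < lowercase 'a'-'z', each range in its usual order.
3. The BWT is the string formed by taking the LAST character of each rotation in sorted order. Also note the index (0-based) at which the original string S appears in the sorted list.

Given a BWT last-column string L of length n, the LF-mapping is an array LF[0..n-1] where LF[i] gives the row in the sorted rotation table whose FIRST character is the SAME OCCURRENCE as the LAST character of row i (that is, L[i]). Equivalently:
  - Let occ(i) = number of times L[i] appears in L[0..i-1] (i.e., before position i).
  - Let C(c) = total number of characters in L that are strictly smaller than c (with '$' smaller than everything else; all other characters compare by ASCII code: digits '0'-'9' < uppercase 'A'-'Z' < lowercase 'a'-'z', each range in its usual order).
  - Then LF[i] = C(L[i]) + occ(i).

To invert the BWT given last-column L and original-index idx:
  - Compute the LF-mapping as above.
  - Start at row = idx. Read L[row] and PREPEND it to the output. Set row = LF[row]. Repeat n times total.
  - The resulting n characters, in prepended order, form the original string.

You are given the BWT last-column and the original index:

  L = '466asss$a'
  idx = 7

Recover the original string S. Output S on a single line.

LF mapping: 1 2 3 4 6 7 8 0 5
Walk LF starting at row 7, prepending L[row]:
  step 1: row=7, L[7]='$', prepend. Next row=LF[7]=0
  step 2: row=0, L[0]='4', prepend. Next row=LF[0]=1
  step 3: row=1, L[1]='6', prepend. Next row=LF[1]=2
  step 4: row=2, L[2]='6', prepend. Next row=LF[2]=3
  step 5: row=3, L[3]='a', prepend. Next row=LF[3]=4
  step 6: row=4, L[4]='s', prepend. Next row=LF[4]=6
  step 7: row=6, L[6]='s', prepend. Next row=LF[6]=8
  step 8: row=8, L[8]='a', prepend. Next row=LF[8]=5
  step 9: row=5, L[5]='s', prepend. Next row=LF[5]=7
Reversed output: sassa664$

Answer: sassa664$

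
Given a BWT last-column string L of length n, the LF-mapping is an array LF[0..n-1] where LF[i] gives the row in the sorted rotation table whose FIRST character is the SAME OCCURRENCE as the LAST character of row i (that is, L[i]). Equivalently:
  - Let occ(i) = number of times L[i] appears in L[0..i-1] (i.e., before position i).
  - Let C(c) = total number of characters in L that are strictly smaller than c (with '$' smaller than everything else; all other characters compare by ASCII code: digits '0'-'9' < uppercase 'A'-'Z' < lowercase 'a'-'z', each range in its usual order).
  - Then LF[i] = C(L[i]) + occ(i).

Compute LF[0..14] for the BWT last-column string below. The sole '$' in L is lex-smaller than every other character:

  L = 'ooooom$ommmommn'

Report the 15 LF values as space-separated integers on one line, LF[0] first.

Answer: 8 9 10 11 12 1 0 13 2 3 4 14 5 6 7

Derivation:
Char counts: '$':1, 'm':6, 'n':1, 'o':7
C (first-col start): C('$')=0, C('m')=1, C('n')=7, C('o')=8
L[0]='o': occ=0, LF[0]=C('o')+0=8+0=8
L[1]='o': occ=1, LF[1]=C('o')+1=8+1=9
L[2]='o': occ=2, LF[2]=C('o')+2=8+2=10
L[3]='o': occ=3, LF[3]=C('o')+3=8+3=11
L[4]='o': occ=4, LF[4]=C('o')+4=8+4=12
L[5]='m': occ=0, LF[5]=C('m')+0=1+0=1
L[6]='$': occ=0, LF[6]=C('$')+0=0+0=0
L[7]='o': occ=5, LF[7]=C('o')+5=8+5=13
L[8]='m': occ=1, LF[8]=C('m')+1=1+1=2
L[9]='m': occ=2, LF[9]=C('m')+2=1+2=3
L[10]='m': occ=3, LF[10]=C('m')+3=1+3=4
L[11]='o': occ=6, LF[11]=C('o')+6=8+6=14
L[12]='m': occ=4, LF[12]=C('m')+4=1+4=5
L[13]='m': occ=5, LF[13]=C('m')+5=1+5=6
L[14]='n': occ=0, LF[14]=C('n')+0=7+0=7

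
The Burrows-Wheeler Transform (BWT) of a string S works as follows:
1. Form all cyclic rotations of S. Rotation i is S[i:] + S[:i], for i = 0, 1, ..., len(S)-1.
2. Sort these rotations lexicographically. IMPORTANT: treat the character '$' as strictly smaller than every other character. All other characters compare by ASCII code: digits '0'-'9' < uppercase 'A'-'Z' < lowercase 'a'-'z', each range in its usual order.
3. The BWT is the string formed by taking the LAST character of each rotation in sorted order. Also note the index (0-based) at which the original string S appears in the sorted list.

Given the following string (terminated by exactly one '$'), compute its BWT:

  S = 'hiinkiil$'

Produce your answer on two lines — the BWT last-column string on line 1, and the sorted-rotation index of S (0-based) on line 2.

All 9 rotations (rotation i = S[i:]+S[:i]):
  rot[0] = hiinkiil$
  rot[1] = iinkiil$h
  rot[2] = inkiil$hi
  rot[3] = nkiil$hii
  rot[4] = kiil$hiin
  rot[5] = iil$hiink
  rot[6] = il$hiinki
  rot[7] = l$hiinkii
  rot[8] = $hiinkiil
Sorted (with $ < everything):
  sorted[0] = $hiinkiil  (last char: 'l')
  sorted[1] = hiinkiil$  (last char: '$')
  sorted[2] = iil$hiink  (last char: 'k')
  sorted[3] = iinkiil$h  (last char: 'h')
  sorted[4] = il$hiinki  (last char: 'i')
  sorted[5] = inkiil$hi  (last char: 'i')
  sorted[6] = kiil$hiin  (last char: 'n')
  sorted[7] = l$hiinkii  (last char: 'i')
  sorted[8] = nkiil$hii  (last char: 'i')
Last column: l$khiinii
Original string S is at sorted index 1

Answer: l$khiinii
1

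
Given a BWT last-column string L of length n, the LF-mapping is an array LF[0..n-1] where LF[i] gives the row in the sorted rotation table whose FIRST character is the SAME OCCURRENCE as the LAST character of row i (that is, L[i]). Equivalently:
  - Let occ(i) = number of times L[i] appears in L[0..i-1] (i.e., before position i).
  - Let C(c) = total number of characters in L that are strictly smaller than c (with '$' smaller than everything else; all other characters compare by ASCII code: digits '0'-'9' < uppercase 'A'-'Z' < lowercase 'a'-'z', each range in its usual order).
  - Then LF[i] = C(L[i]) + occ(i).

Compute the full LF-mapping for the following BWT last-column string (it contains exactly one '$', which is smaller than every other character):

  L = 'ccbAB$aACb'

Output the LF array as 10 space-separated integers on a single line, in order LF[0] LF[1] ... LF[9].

Answer: 8 9 6 1 3 0 5 2 4 7

Derivation:
Char counts: '$':1, 'A':2, 'B':1, 'C':1, 'a':1, 'b':2, 'c':2
C (first-col start): C('$')=0, C('A')=1, C('B')=3, C('C')=4, C('a')=5, C('b')=6, C('c')=8
L[0]='c': occ=0, LF[0]=C('c')+0=8+0=8
L[1]='c': occ=1, LF[1]=C('c')+1=8+1=9
L[2]='b': occ=0, LF[2]=C('b')+0=6+0=6
L[3]='A': occ=0, LF[3]=C('A')+0=1+0=1
L[4]='B': occ=0, LF[4]=C('B')+0=3+0=3
L[5]='$': occ=0, LF[5]=C('$')+0=0+0=0
L[6]='a': occ=0, LF[6]=C('a')+0=5+0=5
L[7]='A': occ=1, LF[7]=C('A')+1=1+1=2
L[8]='C': occ=0, LF[8]=C('C')+0=4+0=4
L[9]='b': occ=1, LF[9]=C('b')+1=6+1=7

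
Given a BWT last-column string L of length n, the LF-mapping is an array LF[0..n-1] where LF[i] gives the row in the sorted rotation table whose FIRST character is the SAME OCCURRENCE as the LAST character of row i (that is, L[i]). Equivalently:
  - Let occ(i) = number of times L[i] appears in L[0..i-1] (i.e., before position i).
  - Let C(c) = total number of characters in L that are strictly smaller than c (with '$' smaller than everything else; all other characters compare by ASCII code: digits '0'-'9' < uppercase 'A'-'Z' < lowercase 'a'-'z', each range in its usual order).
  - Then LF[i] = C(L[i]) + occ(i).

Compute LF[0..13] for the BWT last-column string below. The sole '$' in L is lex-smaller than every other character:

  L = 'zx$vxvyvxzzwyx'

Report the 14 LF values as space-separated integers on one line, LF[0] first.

Answer: 11 5 0 1 6 2 9 3 7 12 13 4 10 8

Derivation:
Char counts: '$':1, 'v':3, 'w':1, 'x':4, 'y':2, 'z':3
C (first-col start): C('$')=0, C('v')=1, C('w')=4, C('x')=5, C('y')=9, C('z')=11
L[0]='z': occ=0, LF[0]=C('z')+0=11+0=11
L[1]='x': occ=0, LF[1]=C('x')+0=5+0=5
L[2]='$': occ=0, LF[2]=C('$')+0=0+0=0
L[3]='v': occ=0, LF[3]=C('v')+0=1+0=1
L[4]='x': occ=1, LF[4]=C('x')+1=5+1=6
L[5]='v': occ=1, LF[5]=C('v')+1=1+1=2
L[6]='y': occ=0, LF[6]=C('y')+0=9+0=9
L[7]='v': occ=2, LF[7]=C('v')+2=1+2=3
L[8]='x': occ=2, LF[8]=C('x')+2=5+2=7
L[9]='z': occ=1, LF[9]=C('z')+1=11+1=12
L[10]='z': occ=2, LF[10]=C('z')+2=11+2=13
L[11]='w': occ=0, LF[11]=C('w')+0=4+0=4
L[12]='y': occ=1, LF[12]=C('y')+1=9+1=10
L[13]='x': occ=3, LF[13]=C('x')+3=5+3=8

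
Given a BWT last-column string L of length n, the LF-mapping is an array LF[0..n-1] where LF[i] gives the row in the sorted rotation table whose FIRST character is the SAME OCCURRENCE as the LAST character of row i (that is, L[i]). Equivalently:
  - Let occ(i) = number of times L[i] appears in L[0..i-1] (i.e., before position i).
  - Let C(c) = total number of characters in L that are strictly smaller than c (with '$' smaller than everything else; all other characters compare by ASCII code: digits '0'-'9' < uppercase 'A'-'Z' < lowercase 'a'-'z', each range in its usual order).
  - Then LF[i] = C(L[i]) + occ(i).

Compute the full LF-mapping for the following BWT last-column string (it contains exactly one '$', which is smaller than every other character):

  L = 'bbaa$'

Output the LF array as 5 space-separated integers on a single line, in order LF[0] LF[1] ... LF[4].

Char counts: '$':1, 'a':2, 'b':2
C (first-col start): C('$')=0, C('a')=1, C('b')=3
L[0]='b': occ=0, LF[0]=C('b')+0=3+0=3
L[1]='b': occ=1, LF[1]=C('b')+1=3+1=4
L[2]='a': occ=0, LF[2]=C('a')+0=1+0=1
L[3]='a': occ=1, LF[3]=C('a')+1=1+1=2
L[4]='$': occ=0, LF[4]=C('$')+0=0+0=0

Answer: 3 4 1 2 0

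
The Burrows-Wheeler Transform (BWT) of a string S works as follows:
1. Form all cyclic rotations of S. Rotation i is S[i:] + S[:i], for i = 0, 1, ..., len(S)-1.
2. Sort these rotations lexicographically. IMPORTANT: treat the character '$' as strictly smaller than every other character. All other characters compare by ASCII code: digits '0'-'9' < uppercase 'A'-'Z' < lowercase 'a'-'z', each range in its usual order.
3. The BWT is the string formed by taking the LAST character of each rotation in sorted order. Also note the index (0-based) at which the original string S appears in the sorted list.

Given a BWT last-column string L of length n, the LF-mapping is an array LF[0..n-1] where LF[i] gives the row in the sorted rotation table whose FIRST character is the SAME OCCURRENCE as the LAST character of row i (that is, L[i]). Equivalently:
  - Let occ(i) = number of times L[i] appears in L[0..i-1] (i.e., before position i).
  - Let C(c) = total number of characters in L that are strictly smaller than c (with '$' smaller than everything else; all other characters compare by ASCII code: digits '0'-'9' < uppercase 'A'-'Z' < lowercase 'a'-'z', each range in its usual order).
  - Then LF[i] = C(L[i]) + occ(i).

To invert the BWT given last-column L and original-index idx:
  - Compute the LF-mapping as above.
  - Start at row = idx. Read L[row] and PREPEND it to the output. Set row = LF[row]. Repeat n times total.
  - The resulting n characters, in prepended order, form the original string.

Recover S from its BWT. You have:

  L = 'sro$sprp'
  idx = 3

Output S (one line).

Answer: psroprs$

Derivation:
LF mapping: 6 4 1 0 7 2 5 3
Walk LF starting at row 3, prepending L[row]:
  step 1: row=3, L[3]='$', prepend. Next row=LF[3]=0
  step 2: row=0, L[0]='s', prepend. Next row=LF[0]=6
  step 3: row=6, L[6]='r', prepend. Next row=LF[6]=5
  step 4: row=5, L[5]='p', prepend. Next row=LF[5]=2
  step 5: row=2, L[2]='o', prepend. Next row=LF[2]=1
  step 6: row=1, L[1]='r', prepend. Next row=LF[1]=4
  step 7: row=4, L[4]='s', prepend. Next row=LF[4]=7
  step 8: row=7, L[7]='p', prepend. Next row=LF[7]=3
Reversed output: psroprs$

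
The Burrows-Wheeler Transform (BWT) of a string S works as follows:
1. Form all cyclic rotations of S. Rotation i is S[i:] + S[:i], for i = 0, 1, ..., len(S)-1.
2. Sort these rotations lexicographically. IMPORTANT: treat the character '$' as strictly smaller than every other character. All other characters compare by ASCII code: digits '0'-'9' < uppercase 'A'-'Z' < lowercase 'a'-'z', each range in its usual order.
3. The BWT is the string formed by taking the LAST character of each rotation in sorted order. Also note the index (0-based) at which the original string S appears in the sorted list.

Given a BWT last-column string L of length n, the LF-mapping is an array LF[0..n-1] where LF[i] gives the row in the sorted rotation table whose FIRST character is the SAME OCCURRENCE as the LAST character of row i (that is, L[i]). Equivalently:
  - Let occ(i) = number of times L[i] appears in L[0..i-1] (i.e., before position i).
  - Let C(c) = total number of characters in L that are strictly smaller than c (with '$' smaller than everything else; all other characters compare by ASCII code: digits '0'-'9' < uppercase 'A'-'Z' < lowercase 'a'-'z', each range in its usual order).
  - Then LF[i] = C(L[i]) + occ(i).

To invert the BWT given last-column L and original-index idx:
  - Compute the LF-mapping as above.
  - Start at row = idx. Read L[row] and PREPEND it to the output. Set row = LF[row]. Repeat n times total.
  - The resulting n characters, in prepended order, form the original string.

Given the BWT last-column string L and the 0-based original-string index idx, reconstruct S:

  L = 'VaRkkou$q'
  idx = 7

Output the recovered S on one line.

LF mapping: 2 3 1 4 5 6 8 0 7
Walk LF starting at row 7, prepending L[row]:
  step 1: row=7, L[7]='$', prepend. Next row=LF[7]=0
  step 2: row=0, L[0]='V', prepend. Next row=LF[0]=2
  step 3: row=2, L[2]='R', prepend. Next row=LF[2]=1
  step 4: row=1, L[1]='a', prepend. Next row=LF[1]=3
  step 5: row=3, L[3]='k', prepend. Next row=LF[3]=4
  step 6: row=4, L[4]='k', prepend. Next row=LF[4]=5
  step 7: row=5, L[5]='o', prepend. Next row=LF[5]=6
  step 8: row=6, L[6]='u', prepend. Next row=LF[6]=8
  step 9: row=8, L[8]='q', prepend. Next row=LF[8]=7
Reversed output: quokkaRV$

Answer: quokkaRV$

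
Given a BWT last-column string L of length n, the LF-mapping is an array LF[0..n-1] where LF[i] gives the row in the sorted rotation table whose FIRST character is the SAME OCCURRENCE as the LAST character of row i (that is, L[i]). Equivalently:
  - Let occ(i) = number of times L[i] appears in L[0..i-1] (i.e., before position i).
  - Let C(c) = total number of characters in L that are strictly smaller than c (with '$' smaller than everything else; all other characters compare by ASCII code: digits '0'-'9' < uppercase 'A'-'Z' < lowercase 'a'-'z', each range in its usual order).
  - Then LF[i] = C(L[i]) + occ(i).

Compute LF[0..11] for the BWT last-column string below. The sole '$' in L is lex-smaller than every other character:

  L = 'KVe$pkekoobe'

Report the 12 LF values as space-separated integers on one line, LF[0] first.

Answer: 1 2 4 0 11 7 5 8 9 10 3 6

Derivation:
Char counts: '$':1, 'K':1, 'V':1, 'b':1, 'e':3, 'k':2, 'o':2, 'p':1
C (first-col start): C('$')=0, C('K')=1, C('V')=2, C('b')=3, C('e')=4, C('k')=7, C('o')=9, C('p')=11
L[0]='K': occ=0, LF[0]=C('K')+0=1+0=1
L[1]='V': occ=0, LF[1]=C('V')+0=2+0=2
L[2]='e': occ=0, LF[2]=C('e')+0=4+0=4
L[3]='$': occ=0, LF[3]=C('$')+0=0+0=0
L[4]='p': occ=0, LF[4]=C('p')+0=11+0=11
L[5]='k': occ=0, LF[5]=C('k')+0=7+0=7
L[6]='e': occ=1, LF[6]=C('e')+1=4+1=5
L[7]='k': occ=1, LF[7]=C('k')+1=7+1=8
L[8]='o': occ=0, LF[8]=C('o')+0=9+0=9
L[9]='o': occ=1, LF[9]=C('o')+1=9+1=10
L[10]='b': occ=0, LF[10]=C('b')+0=3+0=3
L[11]='e': occ=2, LF[11]=C('e')+2=4+2=6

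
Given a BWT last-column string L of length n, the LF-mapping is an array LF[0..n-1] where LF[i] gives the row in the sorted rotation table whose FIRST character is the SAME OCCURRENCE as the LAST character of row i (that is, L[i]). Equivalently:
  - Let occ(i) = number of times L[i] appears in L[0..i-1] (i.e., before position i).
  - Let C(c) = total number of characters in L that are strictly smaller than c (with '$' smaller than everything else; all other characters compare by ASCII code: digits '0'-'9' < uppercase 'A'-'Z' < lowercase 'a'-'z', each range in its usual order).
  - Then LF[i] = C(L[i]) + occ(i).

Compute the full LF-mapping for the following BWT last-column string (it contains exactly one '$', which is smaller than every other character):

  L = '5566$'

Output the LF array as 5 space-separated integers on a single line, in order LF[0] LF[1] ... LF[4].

Char counts: '$':1, '5':2, '6':2
C (first-col start): C('$')=0, C('5')=1, C('6')=3
L[0]='5': occ=0, LF[0]=C('5')+0=1+0=1
L[1]='5': occ=1, LF[1]=C('5')+1=1+1=2
L[2]='6': occ=0, LF[2]=C('6')+0=3+0=3
L[3]='6': occ=1, LF[3]=C('6')+1=3+1=4
L[4]='$': occ=0, LF[4]=C('$')+0=0+0=0

Answer: 1 2 3 4 0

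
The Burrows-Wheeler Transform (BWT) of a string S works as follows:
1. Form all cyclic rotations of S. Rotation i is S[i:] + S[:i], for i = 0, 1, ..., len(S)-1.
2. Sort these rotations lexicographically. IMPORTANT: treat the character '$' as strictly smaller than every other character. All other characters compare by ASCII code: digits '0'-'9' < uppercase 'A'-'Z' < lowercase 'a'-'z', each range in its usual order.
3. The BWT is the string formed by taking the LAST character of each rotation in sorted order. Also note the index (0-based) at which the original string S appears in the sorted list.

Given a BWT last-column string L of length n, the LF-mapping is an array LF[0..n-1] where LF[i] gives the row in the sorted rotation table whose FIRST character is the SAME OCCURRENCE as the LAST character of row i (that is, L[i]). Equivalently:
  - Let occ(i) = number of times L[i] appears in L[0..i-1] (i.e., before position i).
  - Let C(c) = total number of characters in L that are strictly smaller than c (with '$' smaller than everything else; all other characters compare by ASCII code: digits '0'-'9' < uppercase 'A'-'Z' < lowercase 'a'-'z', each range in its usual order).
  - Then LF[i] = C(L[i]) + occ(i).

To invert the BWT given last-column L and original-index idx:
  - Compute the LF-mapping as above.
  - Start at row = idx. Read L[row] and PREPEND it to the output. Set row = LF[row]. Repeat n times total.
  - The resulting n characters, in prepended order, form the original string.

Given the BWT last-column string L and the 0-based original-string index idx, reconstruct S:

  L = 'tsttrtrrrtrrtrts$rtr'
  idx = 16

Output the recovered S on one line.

LF mapping: 12 10 13 14 1 15 2 3 4 16 5 6 17 7 18 11 0 8 19 9
Walk LF starting at row 16, prepending L[row]:
  step 1: row=16, L[16]='$', prepend. Next row=LF[16]=0
  step 2: row=0, L[0]='t', prepend. Next row=LF[0]=12
  step 3: row=12, L[12]='t', prepend. Next row=LF[12]=17
  step 4: row=17, L[17]='r', prepend. Next row=LF[17]=8
  step 5: row=8, L[8]='r', prepend. Next row=LF[8]=4
  step 6: row=4, L[4]='r', prepend. Next row=LF[4]=1
  step 7: row=1, L[1]='s', prepend. Next row=LF[1]=10
  step 8: row=10, L[10]='r', prepend. Next row=LF[10]=5
  step 9: row=5, L[5]='t', prepend. Next row=LF[5]=15
  step 10: row=15, L[15]='s', prepend. Next row=LF[15]=11
  step 11: row=11, L[11]='r', prepend. Next row=LF[11]=6
  step 12: row=6, L[6]='r', prepend. Next row=LF[6]=2
  step 13: row=2, L[2]='t', prepend. Next row=LF[2]=13
  step 14: row=13, L[13]='r', prepend. Next row=LF[13]=7
  step 15: row=7, L[7]='r', prepend. Next row=LF[7]=3
  step 16: row=3, L[3]='t', prepend. Next row=LF[3]=14
  step 17: row=14, L[14]='t', prepend. Next row=LF[14]=18
  step 18: row=18, L[18]='t', prepend. Next row=LF[18]=19
  step 19: row=19, L[19]='r', prepend. Next row=LF[19]=9
  step 20: row=9, L[9]='t', prepend. Next row=LF[9]=16
Reversed output: trtttrrtrrstrsrrrtt$

Answer: trtttrrtrrstrsrrrtt$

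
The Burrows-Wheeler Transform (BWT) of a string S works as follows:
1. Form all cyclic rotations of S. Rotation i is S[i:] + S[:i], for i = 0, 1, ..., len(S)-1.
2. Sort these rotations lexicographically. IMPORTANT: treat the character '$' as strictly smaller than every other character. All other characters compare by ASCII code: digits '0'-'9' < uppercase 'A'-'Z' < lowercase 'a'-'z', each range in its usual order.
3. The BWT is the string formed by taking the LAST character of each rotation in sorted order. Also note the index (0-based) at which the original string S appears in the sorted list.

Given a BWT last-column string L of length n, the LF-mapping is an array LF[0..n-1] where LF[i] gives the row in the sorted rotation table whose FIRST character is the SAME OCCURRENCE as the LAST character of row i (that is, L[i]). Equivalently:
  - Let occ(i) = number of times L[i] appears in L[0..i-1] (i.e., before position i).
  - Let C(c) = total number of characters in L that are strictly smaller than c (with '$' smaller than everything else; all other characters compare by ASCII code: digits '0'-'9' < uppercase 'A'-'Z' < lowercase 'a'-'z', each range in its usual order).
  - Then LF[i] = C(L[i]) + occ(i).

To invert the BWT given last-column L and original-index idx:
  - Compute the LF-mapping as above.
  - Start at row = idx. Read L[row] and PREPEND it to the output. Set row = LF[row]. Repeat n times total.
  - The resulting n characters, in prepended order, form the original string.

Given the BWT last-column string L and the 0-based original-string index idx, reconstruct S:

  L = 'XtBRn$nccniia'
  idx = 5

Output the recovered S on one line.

Answer: cincinnatBRX$

Derivation:
LF mapping: 3 12 1 2 9 0 10 5 6 11 7 8 4
Walk LF starting at row 5, prepending L[row]:
  step 1: row=5, L[5]='$', prepend. Next row=LF[5]=0
  step 2: row=0, L[0]='X', prepend. Next row=LF[0]=3
  step 3: row=3, L[3]='R', prepend. Next row=LF[3]=2
  step 4: row=2, L[2]='B', prepend. Next row=LF[2]=1
  step 5: row=1, L[1]='t', prepend. Next row=LF[1]=12
  step 6: row=12, L[12]='a', prepend. Next row=LF[12]=4
  step 7: row=4, L[4]='n', prepend. Next row=LF[4]=9
  step 8: row=9, L[9]='n', prepend. Next row=LF[9]=11
  step 9: row=11, L[11]='i', prepend. Next row=LF[11]=8
  step 10: row=8, L[8]='c', prepend. Next row=LF[8]=6
  step 11: row=6, L[6]='n', prepend. Next row=LF[6]=10
  step 12: row=10, L[10]='i', prepend. Next row=LF[10]=7
  step 13: row=7, L[7]='c', prepend. Next row=LF[7]=5
Reversed output: cincinnatBRX$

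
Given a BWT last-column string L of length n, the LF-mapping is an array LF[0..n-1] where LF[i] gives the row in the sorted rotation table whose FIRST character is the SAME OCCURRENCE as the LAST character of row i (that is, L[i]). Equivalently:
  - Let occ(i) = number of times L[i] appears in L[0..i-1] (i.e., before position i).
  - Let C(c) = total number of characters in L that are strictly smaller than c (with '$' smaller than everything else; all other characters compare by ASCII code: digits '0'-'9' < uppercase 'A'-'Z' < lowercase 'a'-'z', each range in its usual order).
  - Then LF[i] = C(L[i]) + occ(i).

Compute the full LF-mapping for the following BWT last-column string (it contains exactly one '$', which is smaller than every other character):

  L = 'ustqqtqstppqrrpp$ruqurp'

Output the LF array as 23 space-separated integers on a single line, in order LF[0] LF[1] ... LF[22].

Answer: 20 15 17 6 7 18 8 16 19 1 2 9 11 12 3 4 0 13 21 10 22 14 5

Derivation:
Char counts: '$':1, 'p':5, 'q':5, 'r':4, 's':2, 't':3, 'u':3
C (first-col start): C('$')=0, C('p')=1, C('q')=6, C('r')=11, C('s')=15, C('t')=17, C('u')=20
L[0]='u': occ=0, LF[0]=C('u')+0=20+0=20
L[1]='s': occ=0, LF[1]=C('s')+0=15+0=15
L[2]='t': occ=0, LF[2]=C('t')+0=17+0=17
L[3]='q': occ=0, LF[3]=C('q')+0=6+0=6
L[4]='q': occ=1, LF[4]=C('q')+1=6+1=7
L[5]='t': occ=1, LF[5]=C('t')+1=17+1=18
L[6]='q': occ=2, LF[6]=C('q')+2=6+2=8
L[7]='s': occ=1, LF[7]=C('s')+1=15+1=16
L[8]='t': occ=2, LF[8]=C('t')+2=17+2=19
L[9]='p': occ=0, LF[9]=C('p')+0=1+0=1
L[10]='p': occ=1, LF[10]=C('p')+1=1+1=2
L[11]='q': occ=3, LF[11]=C('q')+3=6+3=9
L[12]='r': occ=0, LF[12]=C('r')+0=11+0=11
L[13]='r': occ=1, LF[13]=C('r')+1=11+1=12
L[14]='p': occ=2, LF[14]=C('p')+2=1+2=3
L[15]='p': occ=3, LF[15]=C('p')+3=1+3=4
L[16]='$': occ=0, LF[16]=C('$')+0=0+0=0
L[17]='r': occ=2, LF[17]=C('r')+2=11+2=13
L[18]='u': occ=1, LF[18]=C('u')+1=20+1=21
L[19]='q': occ=4, LF[19]=C('q')+4=6+4=10
L[20]='u': occ=2, LF[20]=C('u')+2=20+2=22
L[21]='r': occ=3, LF[21]=C('r')+3=11+3=14
L[22]='p': occ=4, LF[22]=C('p')+4=1+4=5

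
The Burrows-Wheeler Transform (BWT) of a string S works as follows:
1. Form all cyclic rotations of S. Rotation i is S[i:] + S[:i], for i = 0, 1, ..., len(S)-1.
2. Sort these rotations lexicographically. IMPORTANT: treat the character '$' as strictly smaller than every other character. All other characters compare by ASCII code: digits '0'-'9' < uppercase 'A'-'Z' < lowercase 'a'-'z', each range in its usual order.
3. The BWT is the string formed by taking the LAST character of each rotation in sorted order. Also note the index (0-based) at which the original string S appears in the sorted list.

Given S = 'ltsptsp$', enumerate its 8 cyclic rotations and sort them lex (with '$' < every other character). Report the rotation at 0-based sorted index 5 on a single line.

All 8 rotations (rotation i = S[i:]+S[:i]):
  rot[0] = ltsptsp$
  rot[1] = tsptsp$l
  rot[2] = sptsp$lt
  rot[3] = ptsp$lts
  rot[4] = tsp$ltsp
  rot[5] = sp$ltspt
  rot[6] = p$ltspts
  rot[7] = $ltsptsp
Sorted (with $ < everything):
  sorted[0] = $ltsptsp
  sorted[1] = ltsptsp$
  sorted[2] = p$ltspts
  sorted[3] = ptsp$lts
  sorted[4] = sp$ltspt
  sorted[5] = sptsp$lt
  sorted[6] = tsp$ltsp
  sorted[7] = tsptsp$l
sorted[5] = sptsp$lt

Answer: sptsp$lt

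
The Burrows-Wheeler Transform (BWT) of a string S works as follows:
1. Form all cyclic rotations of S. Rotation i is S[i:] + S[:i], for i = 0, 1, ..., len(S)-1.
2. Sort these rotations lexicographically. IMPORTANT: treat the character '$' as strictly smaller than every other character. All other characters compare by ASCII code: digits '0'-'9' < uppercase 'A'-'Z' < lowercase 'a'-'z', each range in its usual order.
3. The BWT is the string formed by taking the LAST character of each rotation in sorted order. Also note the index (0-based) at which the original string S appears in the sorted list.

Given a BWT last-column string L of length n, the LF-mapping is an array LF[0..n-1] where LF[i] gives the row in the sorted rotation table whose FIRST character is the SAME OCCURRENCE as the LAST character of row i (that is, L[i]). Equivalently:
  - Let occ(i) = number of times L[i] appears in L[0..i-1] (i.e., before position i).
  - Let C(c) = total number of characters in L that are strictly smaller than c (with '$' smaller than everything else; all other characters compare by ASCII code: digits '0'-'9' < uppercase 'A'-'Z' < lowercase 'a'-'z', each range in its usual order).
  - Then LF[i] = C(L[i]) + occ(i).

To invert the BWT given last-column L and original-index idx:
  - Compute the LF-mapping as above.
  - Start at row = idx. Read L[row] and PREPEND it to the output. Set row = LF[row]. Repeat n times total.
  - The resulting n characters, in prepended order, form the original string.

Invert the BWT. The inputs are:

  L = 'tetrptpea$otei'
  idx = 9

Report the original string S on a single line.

LF mapping: 10 2 11 9 7 12 8 3 1 0 6 13 4 5
Walk LF starting at row 9, prepending L[row]:
  step 1: row=9, L[9]='$', prepend. Next row=LF[9]=0
  step 2: row=0, L[0]='t', prepend. Next row=LF[0]=10
  step 3: row=10, L[10]='o', prepend. Next row=LF[10]=6
  step 4: row=6, L[6]='p', prepend. Next row=LF[6]=8
  step 5: row=8, L[8]='a', prepend. Next row=LF[8]=1
  step 6: row=1, L[1]='e', prepend. Next row=LF[1]=2
  step 7: row=2, L[2]='t', prepend. Next row=LF[2]=11
  step 8: row=11, L[11]='t', prepend. Next row=LF[11]=13
  step 9: row=13, L[13]='i', prepend. Next row=LF[13]=5
  step 10: row=5, L[5]='t', prepend. Next row=LF[5]=12
  step 11: row=12, L[12]='e', prepend. Next row=LF[12]=4
  step 12: row=4, L[4]='p', prepend. Next row=LF[4]=7
  step 13: row=7, L[7]='e', prepend. Next row=LF[7]=3
  step 14: row=3, L[3]='r', prepend. Next row=LF[3]=9
Reversed output: repetitteapot$

Answer: repetitteapot$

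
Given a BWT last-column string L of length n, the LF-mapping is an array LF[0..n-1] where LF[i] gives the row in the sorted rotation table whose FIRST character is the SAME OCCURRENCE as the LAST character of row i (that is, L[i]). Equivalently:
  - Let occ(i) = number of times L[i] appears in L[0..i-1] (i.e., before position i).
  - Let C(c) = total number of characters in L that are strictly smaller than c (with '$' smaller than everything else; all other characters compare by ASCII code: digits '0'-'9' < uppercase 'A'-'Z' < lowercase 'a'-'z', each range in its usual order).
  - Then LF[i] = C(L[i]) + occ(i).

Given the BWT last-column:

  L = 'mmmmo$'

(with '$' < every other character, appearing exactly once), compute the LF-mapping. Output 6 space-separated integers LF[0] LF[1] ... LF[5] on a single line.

Answer: 1 2 3 4 5 0

Derivation:
Char counts: '$':1, 'm':4, 'o':1
C (first-col start): C('$')=0, C('m')=1, C('o')=5
L[0]='m': occ=0, LF[0]=C('m')+0=1+0=1
L[1]='m': occ=1, LF[1]=C('m')+1=1+1=2
L[2]='m': occ=2, LF[2]=C('m')+2=1+2=3
L[3]='m': occ=3, LF[3]=C('m')+3=1+3=4
L[4]='o': occ=0, LF[4]=C('o')+0=5+0=5
L[5]='$': occ=0, LF[5]=C('$')+0=0+0=0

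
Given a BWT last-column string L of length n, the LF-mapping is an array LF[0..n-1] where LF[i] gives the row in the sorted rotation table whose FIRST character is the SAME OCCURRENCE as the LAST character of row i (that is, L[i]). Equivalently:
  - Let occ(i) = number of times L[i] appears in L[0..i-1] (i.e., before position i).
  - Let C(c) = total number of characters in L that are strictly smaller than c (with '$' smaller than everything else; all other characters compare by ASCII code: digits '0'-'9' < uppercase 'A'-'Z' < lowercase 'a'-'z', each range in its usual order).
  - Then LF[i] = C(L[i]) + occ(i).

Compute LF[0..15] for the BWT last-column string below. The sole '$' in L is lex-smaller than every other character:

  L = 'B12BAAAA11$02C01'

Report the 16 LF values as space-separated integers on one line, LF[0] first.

Answer: 13 3 7 14 9 10 11 12 4 5 0 1 8 15 2 6

Derivation:
Char counts: '$':1, '0':2, '1':4, '2':2, 'A':4, 'B':2, 'C':1
C (first-col start): C('$')=0, C('0')=1, C('1')=3, C('2')=7, C('A')=9, C('B')=13, C('C')=15
L[0]='B': occ=0, LF[0]=C('B')+0=13+0=13
L[1]='1': occ=0, LF[1]=C('1')+0=3+0=3
L[2]='2': occ=0, LF[2]=C('2')+0=7+0=7
L[3]='B': occ=1, LF[3]=C('B')+1=13+1=14
L[4]='A': occ=0, LF[4]=C('A')+0=9+0=9
L[5]='A': occ=1, LF[5]=C('A')+1=9+1=10
L[6]='A': occ=2, LF[6]=C('A')+2=9+2=11
L[7]='A': occ=3, LF[7]=C('A')+3=9+3=12
L[8]='1': occ=1, LF[8]=C('1')+1=3+1=4
L[9]='1': occ=2, LF[9]=C('1')+2=3+2=5
L[10]='$': occ=0, LF[10]=C('$')+0=0+0=0
L[11]='0': occ=0, LF[11]=C('0')+0=1+0=1
L[12]='2': occ=1, LF[12]=C('2')+1=7+1=8
L[13]='C': occ=0, LF[13]=C('C')+0=15+0=15
L[14]='0': occ=1, LF[14]=C('0')+1=1+1=2
L[15]='1': occ=3, LF[15]=C('1')+3=3+3=6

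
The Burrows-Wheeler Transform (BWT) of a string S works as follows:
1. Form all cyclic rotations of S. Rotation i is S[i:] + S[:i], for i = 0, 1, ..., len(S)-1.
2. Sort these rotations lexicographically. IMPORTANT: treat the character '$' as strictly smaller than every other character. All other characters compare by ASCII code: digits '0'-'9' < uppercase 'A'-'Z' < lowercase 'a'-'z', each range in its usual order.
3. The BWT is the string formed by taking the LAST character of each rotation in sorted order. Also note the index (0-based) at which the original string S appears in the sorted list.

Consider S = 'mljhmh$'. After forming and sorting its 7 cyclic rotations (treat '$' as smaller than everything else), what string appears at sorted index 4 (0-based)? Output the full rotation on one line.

All 7 rotations (rotation i = S[i:]+S[:i]):
  rot[0] = mljhmh$
  rot[1] = ljhmh$m
  rot[2] = jhmh$ml
  rot[3] = hmh$mlj
  rot[4] = mh$mljh
  rot[5] = h$mljhm
  rot[6] = $mljhmh
Sorted (with $ < everything):
  sorted[0] = $mljhmh
  sorted[1] = h$mljhm
  sorted[2] = hmh$mlj
  sorted[3] = jhmh$ml
  sorted[4] = ljhmh$m
  sorted[5] = mh$mljh
  sorted[6] = mljhmh$
sorted[4] = ljhmh$m

Answer: ljhmh$m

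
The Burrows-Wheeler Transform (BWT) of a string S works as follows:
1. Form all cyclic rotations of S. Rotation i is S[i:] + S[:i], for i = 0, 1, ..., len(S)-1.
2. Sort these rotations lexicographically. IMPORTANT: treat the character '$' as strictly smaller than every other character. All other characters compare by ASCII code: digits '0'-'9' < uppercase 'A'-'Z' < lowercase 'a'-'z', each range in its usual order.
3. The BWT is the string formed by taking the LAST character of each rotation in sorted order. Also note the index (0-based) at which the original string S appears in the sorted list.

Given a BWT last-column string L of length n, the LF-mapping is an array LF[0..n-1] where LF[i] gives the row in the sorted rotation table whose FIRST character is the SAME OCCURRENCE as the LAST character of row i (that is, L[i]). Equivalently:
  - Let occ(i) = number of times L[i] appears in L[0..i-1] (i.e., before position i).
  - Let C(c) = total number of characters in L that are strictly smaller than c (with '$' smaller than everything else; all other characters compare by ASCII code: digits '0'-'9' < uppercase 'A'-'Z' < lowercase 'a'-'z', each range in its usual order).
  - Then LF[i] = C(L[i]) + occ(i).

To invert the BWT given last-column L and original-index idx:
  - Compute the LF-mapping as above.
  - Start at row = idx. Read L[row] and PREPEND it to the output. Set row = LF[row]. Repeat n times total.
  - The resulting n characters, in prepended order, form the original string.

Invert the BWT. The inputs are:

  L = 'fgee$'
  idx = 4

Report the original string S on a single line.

LF mapping: 3 4 1 2 0
Walk LF starting at row 4, prepending L[row]:
  step 1: row=4, L[4]='$', prepend. Next row=LF[4]=0
  step 2: row=0, L[0]='f', prepend. Next row=LF[0]=3
  step 3: row=3, L[3]='e', prepend. Next row=LF[3]=2
  step 4: row=2, L[2]='e', prepend. Next row=LF[2]=1
  step 5: row=1, L[1]='g', prepend. Next row=LF[1]=4
Reversed output: geef$

Answer: geef$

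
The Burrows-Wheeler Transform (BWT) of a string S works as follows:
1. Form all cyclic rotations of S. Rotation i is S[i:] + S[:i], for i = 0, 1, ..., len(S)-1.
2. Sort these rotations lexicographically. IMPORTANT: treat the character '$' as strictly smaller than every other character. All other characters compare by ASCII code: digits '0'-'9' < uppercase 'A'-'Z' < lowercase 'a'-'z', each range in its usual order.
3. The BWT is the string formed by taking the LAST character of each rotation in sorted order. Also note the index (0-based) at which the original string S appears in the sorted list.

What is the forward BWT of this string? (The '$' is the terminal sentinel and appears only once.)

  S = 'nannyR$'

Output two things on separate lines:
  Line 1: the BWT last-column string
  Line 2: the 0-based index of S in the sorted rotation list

Answer: Ryn$ann
3

Derivation:
All 7 rotations (rotation i = S[i:]+S[:i]):
  rot[0] = nannyR$
  rot[1] = annyR$n
  rot[2] = nnyR$na
  rot[3] = nyR$nan
  rot[4] = yR$nann
  rot[5] = R$nanny
  rot[6] = $nannyR
Sorted (with $ < everything):
  sorted[0] = $nannyR  (last char: 'R')
  sorted[1] = R$nanny  (last char: 'y')
  sorted[2] = annyR$n  (last char: 'n')
  sorted[3] = nannyR$  (last char: '$')
  sorted[4] = nnyR$na  (last char: 'a')
  sorted[5] = nyR$nan  (last char: 'n')
  sorted[6] = yR$nann  (last char: 'n')
Last column: Ryn$ann
Original string S is at sorted index 3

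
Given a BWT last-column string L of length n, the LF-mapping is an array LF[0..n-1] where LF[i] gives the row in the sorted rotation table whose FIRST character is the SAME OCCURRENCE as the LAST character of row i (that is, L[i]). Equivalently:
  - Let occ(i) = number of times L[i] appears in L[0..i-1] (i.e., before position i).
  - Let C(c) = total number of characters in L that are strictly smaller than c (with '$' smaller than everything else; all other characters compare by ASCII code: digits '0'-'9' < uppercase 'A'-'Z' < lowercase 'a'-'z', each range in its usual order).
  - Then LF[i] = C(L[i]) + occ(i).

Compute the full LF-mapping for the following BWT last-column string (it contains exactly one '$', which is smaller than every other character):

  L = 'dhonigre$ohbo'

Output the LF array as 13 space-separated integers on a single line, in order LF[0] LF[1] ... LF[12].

Char counts: '$':1, 'b':1, 'd':1, 'e':1, 'g':1, 'h':2, 'i':1, 'n':1, 'o':3, 'r':1
C (first-col start): C('$')=0, C('b')=1, C('d')=2, C('e')=3, C('g')=4, C('h')=5, C('i')=7, C('n')=8, C('o')=9, C('r')=12
L[0]='d': occ=0, LF[0]=C('d')+0=2+0=2
L[1]='h': occ=0, LF[1]=C('h')+0=5+0=5
L[2]='o': occ=0, LF[2]=C('o')+0=9+0=9
L[3]='n': occ=0, LF[3]=C('n')+0=8+0=8
L[4]='i': occ=0, LF[4]=C('i')+0=7+0=7
L[5]='g': occ=0, LF[5]=C('g')+0=4+0=4
L[6]='r': occ=0, LF[6]=C('r')+0=12+0=12
L[7]='e': occ=0, LF[7]=C('e')+0=3+0=3
L[8]='$': occ=0, LF[8]=C('$')+0=0+0=0
L[9]='o': occ=1, LF[9]=C('o')+1=9+1=10
L[10]='h': occ=1, LF[10]=C('h')+1=5+1=6
L[11]='b': occ=0, LF[11]=C('b')+0=1+0=1
L[12]='o': occ=2, LF[12]=C('o')+2=9+2=11

Answer: 2 5 9 8 7 4 12 3 0 10 6 1 11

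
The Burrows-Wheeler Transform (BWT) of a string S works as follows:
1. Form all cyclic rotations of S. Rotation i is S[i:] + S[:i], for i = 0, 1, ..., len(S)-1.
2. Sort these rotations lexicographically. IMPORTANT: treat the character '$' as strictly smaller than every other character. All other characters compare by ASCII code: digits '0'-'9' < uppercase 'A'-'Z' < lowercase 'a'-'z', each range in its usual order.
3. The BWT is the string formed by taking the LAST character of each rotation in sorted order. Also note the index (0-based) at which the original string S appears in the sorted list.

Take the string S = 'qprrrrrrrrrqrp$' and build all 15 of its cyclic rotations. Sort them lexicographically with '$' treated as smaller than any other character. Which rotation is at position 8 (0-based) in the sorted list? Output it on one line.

All 15 rotations (rotation i = S[i:]+S[:i]):
  rot[0] = qprrrrrrrrrqrp$
  rot[1] = prrrrrrrrrqrp$q
  rot[2] = rrrrrrrrrqrp$qp
  rot[3] = rrrrrrrrqrp$qpr
  rot[4] = rrrrrrrqrp$qprr
  rot[5] = rrrrrrqrp$qprrr
  rot[6] = rrrrrqrp$qprrrr
  rot[7] = rrrrqrp$qprrrrr
  rot[8] = rrrqrp$qprrrrrr
  rot[9] = rrqrp$qprrrrrrr
  rot[10] = rqrp$qprrrrrrrr
  rot[11] = qrp$qprrrrrrrrr
  rot[12] = rp$qprrrrrrrrrq
  rot[13] = p$qprrrrrrrrrqr
  rot[14] = $qprrrrrrrrrqrp
Sorted (with $ < everything):
  sorted[0] = $qprrrrrrrrrqrp
  sorted[1] = p$qprrrrrrrrrqr
  sorted[2] = prrrrrrrrrqrp$q
  sorted[3] = qprrrrrrrrrqrp$
  sorted[4] = qrp$qprrrrrrrrr
  sorted[5] = rp$qprrrrrrrrrq
  sorted[6] = rqrp$qprrrrrrrr
  sorted[7] = rrqrp$qprrrrrrr
  sorted[8] = rrrqrp$qprrrrrr
  sorted[9] = rrrrqrp$qprrrrr
  sorted[10] = rrrrrqrp$qprrrr
  sorted[11] = rrrrrrqrp$qprrr
  sorted[12] = rrrrrrrqrp$qprr
  sorted[13] = rrrrrrrrqrp$qpr
  sorted[14] = rrrrrrrrrqrp$qp
sorted[8] = rrrqrp$qprrrrrr

Answer: rrrqrp$qprrrrrr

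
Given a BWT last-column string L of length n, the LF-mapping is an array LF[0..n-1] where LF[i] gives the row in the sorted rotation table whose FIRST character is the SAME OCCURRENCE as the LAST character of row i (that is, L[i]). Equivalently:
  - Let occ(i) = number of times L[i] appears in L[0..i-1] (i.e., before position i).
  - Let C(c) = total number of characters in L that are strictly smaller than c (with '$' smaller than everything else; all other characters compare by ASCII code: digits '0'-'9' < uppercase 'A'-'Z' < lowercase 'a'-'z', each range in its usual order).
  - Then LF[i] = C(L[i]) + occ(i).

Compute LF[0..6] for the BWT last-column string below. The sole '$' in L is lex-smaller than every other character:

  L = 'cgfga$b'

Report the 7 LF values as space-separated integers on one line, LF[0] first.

Answer: 3 5 4 6 1 0 2

Derivation:
Char counts: '$':1, 'a':1, 'b':1, 'c':1, 'f':1, 'g':2
C (first-col start): C('$')=0, C('a')=1, C('b')=2, C('c')=3, C('f')=4, C('g')=5
L[0]='c': occ=0, LF[0]=C('c')+0=3+0=3
L[1]='g': occ=0, LF[1]=C('g')+0=5+0=5
L[2]='f': occ=0, LF[2]=C('f')+0=4+0=4
L[3]='g': occ=1, LF[3]=C('g')+1=5+1=6
L[4]='a': occ=0, LF[4]=C('a')+0=1+0=1
L[5]='$': occ=0, LF[5]=C('$')+0=0+0=0
L[6]='b': occ=0, LF[6]=C('b')+0=2+0=2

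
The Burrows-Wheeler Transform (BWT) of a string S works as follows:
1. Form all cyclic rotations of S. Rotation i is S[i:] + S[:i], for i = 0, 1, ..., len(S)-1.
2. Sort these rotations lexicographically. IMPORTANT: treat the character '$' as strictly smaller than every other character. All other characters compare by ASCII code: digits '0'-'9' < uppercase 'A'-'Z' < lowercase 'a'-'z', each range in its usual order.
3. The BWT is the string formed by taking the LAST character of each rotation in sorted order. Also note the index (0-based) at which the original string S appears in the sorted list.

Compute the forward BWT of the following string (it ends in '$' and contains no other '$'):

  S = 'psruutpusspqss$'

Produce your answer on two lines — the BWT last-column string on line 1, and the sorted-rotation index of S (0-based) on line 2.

Answer: ss$tpssspquupur
2

Derivation:
All 15 rotations (rotation i = S[i:]+S[:i]):
  rot[0] = psruutpusspqss$
  rot[1] = sruutpusspqss$p
  rot[2] = ruutpusspqss$ps
  rot[3] = uutpusspqss$psr
  rot[4] = utpusspqss$psru
  rot[5] = tpusspqss$psruu
  rot[6] = pusspqss$psruut
  rot[7] = usspqss$psruutp
  rot[8] = sspqss$psruutpu
  rot[9] = spqss$psruutpus
  rot[10] = pqss$psruutpuss
  rot[11] = qss$psruutpussp
  rot[12] = ss$psruutpusspq
  rot[13] = s$psruutpusspqs
  rot[14] = $psruutpusspqss
Sorted (with $ < everything):
  sorted[0] = $psruutpusspqss  (last char: 's')
  sorted[1] = pqss$psruutpuss  (last char: 's')
  sorted[2] = psruutpusspqss$  (last char: '$')
  sorted[3] = pusspqss$psruut  (last char: 't')
  sorted[4] = qss$psruutpussp  (last char: 'p')
  sorted[5] = ruutpusspqss$ps  (last char: 's')
  sorted[6] = s$psruutpusspqs  (last char: 's')
  sorted[7] = spqss$psruutpus  (last char: 's')
  sorted[8] = sruutpusspqss$p  (last char: 'p')
  sorted[9] = ss$psruutpusspq  (last char: 'q')
  sorted[10] = sspqss$psruutpu  (last char: 'u')
  sorted[11] = tpusspqss$psruu  (last char: 'u')
  sorted[12] = usspqss$psruutp  (last char: 'p')
  sorted[13] = utpusspqss$psru  (last char: 'u')
  sorted[14] = uutpusspqss$psr  (last char: 'r')
Last column: ss$tpssspquupur
Original string S is at sorted index 2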